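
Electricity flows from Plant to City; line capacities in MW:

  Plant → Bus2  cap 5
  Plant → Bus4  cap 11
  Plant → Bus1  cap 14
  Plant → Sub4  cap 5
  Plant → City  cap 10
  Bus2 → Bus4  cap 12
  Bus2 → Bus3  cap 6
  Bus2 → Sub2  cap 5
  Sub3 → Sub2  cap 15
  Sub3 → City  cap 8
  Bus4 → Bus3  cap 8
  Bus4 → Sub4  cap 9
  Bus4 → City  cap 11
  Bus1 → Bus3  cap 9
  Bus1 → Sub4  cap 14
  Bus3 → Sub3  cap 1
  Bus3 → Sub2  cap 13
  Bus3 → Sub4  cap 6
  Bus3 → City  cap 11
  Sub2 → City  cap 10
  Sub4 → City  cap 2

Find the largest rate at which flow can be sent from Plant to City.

37

Augment Plant→City: bottleneck 10, flow now 10.
Augment Plant→Bus4→City: bottleneck 11, flow now 21.
Augment Plant→Sub4→City: bottleneck 2, flow now 23.
Augment Plant→Bus2→Bus3→City: bottleneck 5, flow now 28.
Augment Plant→Bus1→Bus3→City: bottleneck 6, flow now 34.
Augment Plant→Bus1→Bus3→Sub3→City: bottleneck 1, flow now 35.
Augment Plant→Bus1→Bus3→Sub2→City: bottleneck 2, flow now 37.
No augmenting path remains; maximum flow = 37.
In the residual graph, reachable from Plant: {Plant, Bus1, Sub4}.
Min-cut edges: Plant→Bus2 (5), Plant→Bus4 (11), Plant→City (10), Bus1→Bus3 (9), Sub4→City (2); capacity 5 + 11 + 10 + 9 + 2 = 37.
This cut is saturated, so no flow can exceed 37.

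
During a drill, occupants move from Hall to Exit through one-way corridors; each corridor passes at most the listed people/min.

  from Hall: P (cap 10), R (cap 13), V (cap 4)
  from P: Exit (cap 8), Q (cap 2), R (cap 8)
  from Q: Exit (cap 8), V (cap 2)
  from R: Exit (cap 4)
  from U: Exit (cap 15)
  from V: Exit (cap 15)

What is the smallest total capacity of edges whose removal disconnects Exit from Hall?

Augment Hall→P→Exit: bottleneck 8, flow now 8.
Augment Hall→R→Exit: bottleneck 4, flow now 12.
Augment Hall→V→Exit: bottleneck 4, flow now 16.
Augment Hall→P→Q→Exit: bottleneck 2, flow now 18.
No augmenting path remains; maximum flow = 18.
By max-flow min-cut, the minimum cut capacity equals the max flow.
In the residual graph, reachable from Hall: {Hall, R}.
Min-cut edges: Hall→P (10), Hall→V (4), R→Exit (4); capacity 10 + 4 + 4 = 18.

18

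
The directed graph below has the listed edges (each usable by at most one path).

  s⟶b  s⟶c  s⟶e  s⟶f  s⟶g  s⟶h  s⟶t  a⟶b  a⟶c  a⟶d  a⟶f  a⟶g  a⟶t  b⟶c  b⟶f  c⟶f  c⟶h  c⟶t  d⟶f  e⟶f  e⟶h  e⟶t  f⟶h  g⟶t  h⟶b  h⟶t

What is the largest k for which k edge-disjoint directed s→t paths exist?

5

Assign every edge capacity 1; by Menger, the answer equals the max flow.
Path s→t (+1); total 1.
Path s→c→t (+1); total 2.
Path s→e→t (+1); total 3.
Path s→g→t (+1); total 4.
Path s→h→t (+1); total 5.
No residual s→t path; max flow = 5.
Certifying cut of size 5: {c→t, h→t, s→e, s→g, s→t}.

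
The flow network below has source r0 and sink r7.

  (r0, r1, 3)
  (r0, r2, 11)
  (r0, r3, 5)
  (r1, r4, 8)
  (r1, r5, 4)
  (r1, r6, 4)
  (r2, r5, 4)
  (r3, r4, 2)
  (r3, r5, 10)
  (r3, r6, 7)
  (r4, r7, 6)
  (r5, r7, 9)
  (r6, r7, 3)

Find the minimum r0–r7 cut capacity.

Augment r0→r1→r4→r7: bottleneck 3, flow now 3.
Augment r0→r2→r5→r7: bottleneck 4, flow now 7.
Augment r0→r3→r4→r7: bottleneck 2, flow now 9.
Augment r0→r3→r5→r7: bottleneck 3, flow now 12.
No augmenting path remains; maximum flow = 12.
By max-flow min-cut, the minimum cut capacity equals the max flow.
In the residual graph, reachable from r0: {r0, r2}.
Min-cut edges: r0→r1 (3), r0→r3 (5), r2→r5 (4); capacity 3 + 5 + 4 = 12.

12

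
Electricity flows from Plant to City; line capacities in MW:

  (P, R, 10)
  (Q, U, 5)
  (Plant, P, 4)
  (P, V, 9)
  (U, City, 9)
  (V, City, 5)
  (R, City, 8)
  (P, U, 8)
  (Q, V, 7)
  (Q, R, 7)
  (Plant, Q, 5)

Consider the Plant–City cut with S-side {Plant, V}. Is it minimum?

No — its capacity is 14, but the minimum cut has capacity 9.

Given cut capacity: 4 + 5 + 5 = 14.
Augment Plant→P→R→City: bottleneck 4, flow now 4.
Augment Plant→Q→R→City: bottleneck 4, flow now 8.
Augment Plant→Q→U→City: bottleneck 1, flow now 9.
No augmenting path remains; maximum flow = 9.
In the residual graph, reachable from Plant: {Plant}.
Min-cut edges: Plant→P (4), Plant→Q (5); capacity 4 + 5 = 9.
Cut capacity 14 exceeds the max flow 9, so it is not minimum.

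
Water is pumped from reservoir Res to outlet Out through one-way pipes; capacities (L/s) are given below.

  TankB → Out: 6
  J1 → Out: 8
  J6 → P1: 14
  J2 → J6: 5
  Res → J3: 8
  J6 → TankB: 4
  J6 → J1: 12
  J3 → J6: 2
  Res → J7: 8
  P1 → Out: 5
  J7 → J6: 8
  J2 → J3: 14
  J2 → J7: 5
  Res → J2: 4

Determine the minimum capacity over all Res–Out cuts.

Augment Res→J3→J6→TankB→Out: bottleneck 2, flow now 2.
Augment Res→J7→J6→TankB→Out: bottleneck 2, flow now 4.
Augment Res→J7→J6→J1→Out: bottleneck 6, flow now 10.
Augment Res→J2→J6→J1→Out: bottleneck 2, flow now 12.
Augment Res→J2→J6→P1→Out: bottleneck 2, flow now 14.
No augmenting path remains; maximum flow = 14.
By max-flow min-cut, the minimum cut capacity equals the max flow.
In the residual graph, reachable from Res: {Res, J3}.
Min-cut edges: Res→J7 (8), Res→J2 (4), J3→J6 (2); capacity 8 + 4 + 2 = 14.

14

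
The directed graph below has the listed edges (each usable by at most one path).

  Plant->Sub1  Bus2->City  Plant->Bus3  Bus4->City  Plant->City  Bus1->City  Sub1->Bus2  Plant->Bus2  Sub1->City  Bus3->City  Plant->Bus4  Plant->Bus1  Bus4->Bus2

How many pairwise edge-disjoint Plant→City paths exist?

6

Assign every edge capacity 1; by Menger, the answer equals the max flow.
Path Plant→City (+1); total 1.
Path Plant→Bus4→City (+1); total 2.
Path Plant→Bus3→City (+1); total 3.
Path Plant→Bus1→City (+1); total 4.
Path Plant→Sub1→City (+1); total 5.
Path Plant→Bus2→City (+1); total 6.
No residual Plant→City path; max flow = 6.
Certifying cut of size 6: {Plant→Bus1, Plant→Bus2, Plant→Bus3, Plant→Bus4, Plant→City, Plant→Sub1}.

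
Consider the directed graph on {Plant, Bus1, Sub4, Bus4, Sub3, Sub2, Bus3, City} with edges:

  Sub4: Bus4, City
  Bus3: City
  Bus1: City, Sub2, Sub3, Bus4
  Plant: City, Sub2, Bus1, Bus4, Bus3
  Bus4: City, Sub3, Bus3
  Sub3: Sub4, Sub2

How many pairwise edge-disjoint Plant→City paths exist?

Assign every edge capacity 1; by Menger, the answer equals the max flow.
Path Plant→City (+1); total 1.
Path Plant→Bus1→City (+1); total 2.
Path Plant→Bus4→City (+1); total 3.
Path Plant→Bus3→City (+1); total 4.
No residual Plant→City path; max flow = 4.
Certifying cut of size 4: {Plant→Bus1, Plant→Bus3, Plant→Bus4, Plant→City}.

4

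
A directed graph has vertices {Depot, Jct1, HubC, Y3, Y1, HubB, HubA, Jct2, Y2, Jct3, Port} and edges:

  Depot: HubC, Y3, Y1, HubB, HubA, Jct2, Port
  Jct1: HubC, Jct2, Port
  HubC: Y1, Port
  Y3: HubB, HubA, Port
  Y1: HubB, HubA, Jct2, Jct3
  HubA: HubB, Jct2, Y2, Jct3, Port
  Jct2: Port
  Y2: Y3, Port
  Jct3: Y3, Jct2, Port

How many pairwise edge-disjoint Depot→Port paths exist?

Assign every edge capacity 1; by Menger, the answer equals the max flow.
Path Depot→Port (+1); total 1.
Path Depot→HubC→Port (+1); total 2.
Path Depot→Y3→Port (+1); total 3.
Path Depot→HubA→Port (+1); total 4.
Path Depot→Jct2→Port (+1); total 5.
Path Depot→Y1→Jct3→Port (+1); total 6.
No residual Depot→Port path; max flow = 6.
Certifying cut of size 6: {Depot→HubA, Depot→HubC, Depot→Jct2, Depot→Port, Depot→Y1, Depot→Y3}.

6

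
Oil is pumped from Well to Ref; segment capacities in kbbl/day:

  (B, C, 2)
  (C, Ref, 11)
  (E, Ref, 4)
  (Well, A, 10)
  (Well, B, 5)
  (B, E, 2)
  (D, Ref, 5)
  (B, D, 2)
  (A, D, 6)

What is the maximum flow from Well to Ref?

Augment Well→A→D→Ref: bottleneck 5, flow now 5.
Augment Well→B→C→Ref: bottleneck 2, flow now 7.
Augment Well→B→E→Ref: bottleneck 2, flow now 9.
No augmenting path remains; maximum flow = 9.
In the residual graph, reachable from Well: {Well, A, B, D}.
Min-cut edges: B→C (2), B→E (2), D→Ref (5); capacity 2 + 2 + 5 = 9.
This cut is saturated, so no flow can exceed 9.

9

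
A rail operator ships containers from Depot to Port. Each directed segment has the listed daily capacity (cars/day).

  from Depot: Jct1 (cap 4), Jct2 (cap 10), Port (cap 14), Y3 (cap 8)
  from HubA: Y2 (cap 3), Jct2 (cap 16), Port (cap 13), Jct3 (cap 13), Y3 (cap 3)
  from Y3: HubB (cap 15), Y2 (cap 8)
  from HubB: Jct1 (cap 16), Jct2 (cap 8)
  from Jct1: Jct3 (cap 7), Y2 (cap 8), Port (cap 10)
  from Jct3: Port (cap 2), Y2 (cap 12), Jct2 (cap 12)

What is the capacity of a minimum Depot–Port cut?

Augment Depot→Port: bottleneck 14, flow now 14.
Augment Depot→Jct1→Port: bottleneck 4, flow now 18.
Augment Depot→Y3→HubB→Jct1→Port: bottleneck 6, flow now 24.
Augment Depot→Y3→HubB→Jct1→Jct3→Port: bottleneck 2, flow now 26.
No augmenting path remains; maximum flow = 26.
By max-flow min-cut, the minimum cut capacity equals the max flow.
In the residual graph, reachable from Depot: {Depot, Jct2}.
Min-cut edges: Depot→Y3 (8), Depot→Jct1 (4), Depot→Port (14); capacity 8 + 4 + 14 = 26.

26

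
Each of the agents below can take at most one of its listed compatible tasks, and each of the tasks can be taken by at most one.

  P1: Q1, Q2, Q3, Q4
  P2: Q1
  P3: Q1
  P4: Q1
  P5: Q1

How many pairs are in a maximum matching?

2

Unit-capacity flow: source→left, listed edges, right→sink; max matching = max flow.
Augmenting path P1→Q1 (+1); matched 1.
Augmenting path P2→Q1→P1→Q2 (+1); matched 2.
No augmenting path remains; maximum matching = 2.
König certificate: {P1, Q1} is a vertex cover of size 2 (every listed pair touches it), so no matching can be larger.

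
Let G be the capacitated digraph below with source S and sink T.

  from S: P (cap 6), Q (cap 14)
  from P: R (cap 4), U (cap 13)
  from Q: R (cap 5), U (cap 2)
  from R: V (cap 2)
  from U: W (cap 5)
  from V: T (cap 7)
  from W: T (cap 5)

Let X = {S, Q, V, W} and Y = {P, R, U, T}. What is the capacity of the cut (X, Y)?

Edges leaving {S, Q, V, W}: S→P (6), Q→R (5), Q→U (2), V→T (7), W→T (5).
Cut capacity = 6 + 5 + 2 + 7 + 5 = 25.

25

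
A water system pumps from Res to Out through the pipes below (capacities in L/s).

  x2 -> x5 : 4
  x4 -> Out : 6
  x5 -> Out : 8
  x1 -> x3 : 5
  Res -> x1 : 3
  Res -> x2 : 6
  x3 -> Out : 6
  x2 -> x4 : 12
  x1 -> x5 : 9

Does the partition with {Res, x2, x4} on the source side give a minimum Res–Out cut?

Given cut capacity: 3 + 4 + 6 = 13.
Augment Res→x1→x3→Out: bottleneck 3, flow now 3.
Augment Res→x2→x4→Out: bottleneck 6, flow now 9.
No augmenting path remains; maximum flow = 9.
In the residual graph, reachable from Res: {Res}.
Min-cut edges: Res→x1 (3), Res→x2 (6); capacity 3 + 6 = 9.
Cut capacity 13 exceeds the max flow 9, so it is not minimum.

No — its capacity is 13, but the minimum cut has capacity 9.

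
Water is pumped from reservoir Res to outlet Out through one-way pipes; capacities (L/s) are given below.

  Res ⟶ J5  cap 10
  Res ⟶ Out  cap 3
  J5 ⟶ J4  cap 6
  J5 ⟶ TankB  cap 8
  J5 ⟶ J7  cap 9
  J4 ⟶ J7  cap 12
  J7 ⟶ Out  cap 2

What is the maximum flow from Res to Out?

Augment Res→Out: bottleneck 3, flow now 3.
Augment Res→J5→J7→Out: bottleneck 2, flow now 5.
No augmenting path remains; maximum flow = 5.
In the residual graph, reachable from Res: {Res, J5, J4, TankB, J7}.
Min-cut edges: Res→Out (3), J7→Out (2); capacity 3 + 2 = 5.
This cut is saturated, so no flow can exceed 5.

5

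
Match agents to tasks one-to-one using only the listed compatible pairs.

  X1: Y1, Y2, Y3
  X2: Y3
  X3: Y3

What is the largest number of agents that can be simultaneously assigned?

Unit-capacity flow: source→left, listed edges, right→sink; max matching = max flow.
Augmenting path X1→Y1 (+1); matched 1.
Augmenting path X2→Y3 (+1); matched 2.
No augmenting path remains; maximum matching = 2.
König certificate: {X1, Y3} is a vertex cover of size 2 (every listed pair touches it), so no matching can be larger.

2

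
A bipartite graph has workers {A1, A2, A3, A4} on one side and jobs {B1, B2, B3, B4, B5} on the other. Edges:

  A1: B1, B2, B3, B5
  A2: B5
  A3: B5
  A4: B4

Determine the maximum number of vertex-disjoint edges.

3

Unit-capacity flow: source→left, listed edges, right→sink; max matching = max flow.
Augmenting path A1→B1 (+1); matched 1.
Augmenting path A2→B5 (+1); matched 2.
Augmenting path A4→B4 (+1); matched 3.
No augmenting path remains; maximum matching = 3.
König certificate: {A1, A4, B5} is a vertex cover of size 3 (every listed pair touches it), so no matching can be larger.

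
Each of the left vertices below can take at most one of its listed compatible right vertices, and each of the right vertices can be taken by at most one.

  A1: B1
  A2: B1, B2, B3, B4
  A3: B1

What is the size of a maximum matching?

2

Unit-capacity flow: source→left, listed edges, right→sink; max matching = max flow.
Augmenting path A1→B1 (+1); matched 1.
Augmenting path A2→B2 (+1); matched 2.
No augmenting path remains; maximum matching = 2.
König certificate: {A2, B1} is a vertex cover of size 2 (every listed pair touches it), so no matching can be larger.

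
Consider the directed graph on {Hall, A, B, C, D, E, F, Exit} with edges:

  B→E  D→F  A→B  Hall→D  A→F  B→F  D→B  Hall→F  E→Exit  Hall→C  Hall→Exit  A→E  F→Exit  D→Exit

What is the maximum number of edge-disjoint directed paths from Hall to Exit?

Assign every edge capacity 1; by Menger, the answer equals the max flow.
Path Hall→Exit (+1); total 1.
Path Hall→D→Exit (+1); total 2.
Path Hall→F→Exit (+1); total 3.
No residual Hall→Exit path; max flow = 3.
Certifying cut of size 3: {Hall→D, Hall→Exit, Hall→F}.

3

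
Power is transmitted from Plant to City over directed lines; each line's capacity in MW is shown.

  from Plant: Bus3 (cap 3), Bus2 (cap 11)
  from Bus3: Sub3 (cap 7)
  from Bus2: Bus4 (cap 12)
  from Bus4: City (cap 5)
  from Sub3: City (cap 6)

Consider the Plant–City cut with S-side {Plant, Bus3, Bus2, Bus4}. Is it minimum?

No — its capacity is 12, but the minimum cut has capacity 8.

Given cut capacity: 7 + 5 = 12.
Augment Plant→Bus3→Sub3→City: bottleneck 3, flow now 3.
Augment Plant→Bus2→Bus4→City: bottleneck 5, flow now 8.
No augmenting path remains; maximum flow = 8.
In the residual graph, reachable from Plant: {Plant, Bus2, Bus4}.
Min-cut edges: Plant→Bus3 (3), Bus4→City (5); capacity 3 + 5 = 8.
Cut capacity 12 exceeds the max flow 8, so it is not minimum.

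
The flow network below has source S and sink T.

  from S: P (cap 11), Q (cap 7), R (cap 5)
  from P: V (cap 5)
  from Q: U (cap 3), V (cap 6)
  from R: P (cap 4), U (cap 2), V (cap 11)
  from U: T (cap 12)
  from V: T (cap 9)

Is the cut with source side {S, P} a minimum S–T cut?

No — its capacity is 17, but the minimum cut has capacity 14.

Given cut capacity: 7 + 5 + 5 = 17.
Augment S→P→V→T: bottleneck 5, flow now 5.
Augment S→Q→U→T: bottleneck 3, flow now 8.
Augment S→Q→V→T: bottleneck 4, flow now 12.
Augment S→R→U→T: bottleneck 2, flow now 14.
No augmenting path remains; maximum flow = 14.
In the residual graph, reachable from S: {S, P, Q, R, V}.
Min-cut edges: Q→U (3), R→U (2), V→T (9); capacity 3 + 2 + 9 = 14.
Cut capacity 17 exceeds the max flow 14, so it is not minimum.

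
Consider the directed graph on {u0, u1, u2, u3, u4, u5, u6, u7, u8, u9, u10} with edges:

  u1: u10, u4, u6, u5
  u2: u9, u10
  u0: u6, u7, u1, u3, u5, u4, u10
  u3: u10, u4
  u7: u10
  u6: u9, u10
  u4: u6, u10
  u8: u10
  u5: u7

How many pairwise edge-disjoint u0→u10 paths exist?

6

Assign every edge capacity 1; by Menger, the answer equals the max flow.
Path u0→u10 (+1); total 1.
Path u0→u1→u10 (+1); total 2.
Path u0→u3→u10 (+1); total 3.
Path u0→u4→u10 (+1); total 4.
Path u0→u6→u10 (+1); total 5.
Path u0→u7→u10 (+1); total 6.
No residual u0→u10 path; max flow = 6.
Certifying cut of size 6: {u0→u1, u0→u10, u0→u3, u0→u4, u0→u6, u7→u10}.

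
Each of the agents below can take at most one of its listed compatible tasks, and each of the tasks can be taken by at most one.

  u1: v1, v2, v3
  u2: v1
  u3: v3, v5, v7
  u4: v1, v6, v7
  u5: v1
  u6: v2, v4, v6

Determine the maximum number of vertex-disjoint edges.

5

Unit-capacity flow: source→left, listed edges, right→sink; max matching = max flow.
Augmenting path u1→v1 (+1); matched 1.
Augmenting path u3→v3 (+1); matched 2.
Augmenting path u4→v6 (+1); matched 3.
Augmenting path u6→v2 (+1); matched 4.
Augmenting path u2→v1→u1→v2→u6→v4 (+1); matched 5.
No augmenting path remains; maximum matching = 5.
König certificate: {u1, u3, u4, u6, v1} is a vertex cover of size 5 (every listed pair touches it), so no matching can be larger.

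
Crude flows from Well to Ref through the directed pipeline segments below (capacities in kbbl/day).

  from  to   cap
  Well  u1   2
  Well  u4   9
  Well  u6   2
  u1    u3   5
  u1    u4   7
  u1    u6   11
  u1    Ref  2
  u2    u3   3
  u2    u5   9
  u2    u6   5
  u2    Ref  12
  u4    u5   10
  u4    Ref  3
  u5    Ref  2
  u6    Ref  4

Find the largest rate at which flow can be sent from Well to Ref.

9

Augment Well→u1→Ref: bottleneck 2, flow now 2.
Augment Well→u4→Ref: bottleneck 3, flow now 5.
Augment Well→u6→Ref: bottleneck 2, flow now 7.
Augment Well→u4→u5→Ref: bottleneck 2, flow now 9.
No augmenting path remains; maximum flow = 9.
In the residual graph, reachable from Well: {Well, u4, u5}.
Min-cut edges: Well→u1 (2), Well→u6 (2), u4→Ref (3), u5→Ref (2); capacity 2 + 2 + 3 + 2 = 9.
This cut is saturated, so no flow can exceed 9.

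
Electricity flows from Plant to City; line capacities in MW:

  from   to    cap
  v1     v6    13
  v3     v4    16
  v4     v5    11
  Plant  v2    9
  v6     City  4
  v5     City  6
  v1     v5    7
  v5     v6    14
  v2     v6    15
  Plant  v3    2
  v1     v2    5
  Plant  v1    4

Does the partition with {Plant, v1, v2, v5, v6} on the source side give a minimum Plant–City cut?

Given cut capacity: 2 + 6 + 4 = 12.
Augment Plant→v1→v5→City: bottleneck 4, flow now 4.
Augment Plant→v2→v6→City: bottleneck 4, flow now 8.
Augment Plant→v3→v4→v5→City: bottleneck 2, flow now 10.
No augmenting path remains; maximum flow = 10.
In the residual graph, reachable from Plant: {Plant, v2, v6}.
Min-cut edges: Plant→v1 (4), Plant→v3 (2), v6→City (4); capacity 4 + 2 + 4 = 10.
Cut capacity 12 exceeds the max flow 10, so it is not minimum.

No — its capacity is 12, but the minimum cut has capacity 10.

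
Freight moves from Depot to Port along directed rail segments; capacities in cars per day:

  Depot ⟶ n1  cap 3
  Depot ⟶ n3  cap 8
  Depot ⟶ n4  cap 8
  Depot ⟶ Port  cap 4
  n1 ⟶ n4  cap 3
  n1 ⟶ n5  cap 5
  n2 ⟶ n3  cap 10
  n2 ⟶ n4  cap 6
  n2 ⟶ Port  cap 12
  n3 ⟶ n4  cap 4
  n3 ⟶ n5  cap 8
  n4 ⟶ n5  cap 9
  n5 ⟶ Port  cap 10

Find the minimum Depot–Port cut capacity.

14

Augment Depot→Port: bottleneck 4, flow now 4.
Augment Depot→n1→n5→Port: bottleneck 3, flow now 7.
Augment Depot→n3→n5→Port: bottleneck 7, flow now 14.
No augmenting path remains; maximum flow = 14.
By max-flow min-cut, the minimum cut capacity equals the max flow.
In the residual graph, reachable from Depot: {Depot, n1, n3, n4, n5}.
Min-cut edges: Depot→Port (4), n5→Port (10); capacity 4 + 10 = 14.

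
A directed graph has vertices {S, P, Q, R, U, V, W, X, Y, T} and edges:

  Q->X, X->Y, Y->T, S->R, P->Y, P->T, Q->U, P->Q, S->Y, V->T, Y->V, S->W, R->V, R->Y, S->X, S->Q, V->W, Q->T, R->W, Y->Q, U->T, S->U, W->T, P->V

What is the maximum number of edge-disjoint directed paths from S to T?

Assign every edge capacity 1; by Menger, the answer equals the max flow.
Path S→Q→T (+1); total 1.
Path S→U→T (+1); total 2.
Path S→W→T (+1); total 3.
Path S→Y→T (+1); total 4.
Path S→R→V→T (+1); total 5.
No residual S→T path; max flow = 5.
Certifying cut of size 5: {Q→T, U→T, V→T, W→T, Y→T}.

5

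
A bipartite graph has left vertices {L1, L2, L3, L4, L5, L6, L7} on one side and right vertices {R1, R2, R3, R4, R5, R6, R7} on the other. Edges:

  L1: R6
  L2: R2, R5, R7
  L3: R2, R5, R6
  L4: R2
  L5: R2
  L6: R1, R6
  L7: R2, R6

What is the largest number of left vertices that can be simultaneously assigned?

5

Unit-capacity flow: source→left, listed edges, right→sink; max matching = max flow.
Augmenting path L1→R6 (+1); matched 1.
Augmenting path L2→R2 (+1); matched 2.
Augmenting path L3→R5 (+1); matched 3.
Augmenting path L6→R1 (+1); matched 4.
Augmenting path L4→R2→L2→R7 (+1); matched 5.
No augmenting path remains; maximum matching = 5.
König certificate: {L2, L3, L6, R2, R6} is a vertex cover of size 5 (every listed pair touches it), so no matching can be larger.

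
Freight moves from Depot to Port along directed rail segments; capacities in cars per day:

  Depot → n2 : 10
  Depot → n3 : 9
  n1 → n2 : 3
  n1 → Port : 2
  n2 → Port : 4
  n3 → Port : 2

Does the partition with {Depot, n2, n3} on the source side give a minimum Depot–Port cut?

Given cut capacity: 4 + 2 = 6.
Augment Depot→n2→Port: bottleneck 4, flow now 4.
Augment Depot→n3→Port: bottleneck 2, flow now 6.
No augmenting path remains; maximum flow = 6.
Cut capacity 6 equals the max flow, so it is a minimum cut.

Yes — it is a minimum cut (capacity 6).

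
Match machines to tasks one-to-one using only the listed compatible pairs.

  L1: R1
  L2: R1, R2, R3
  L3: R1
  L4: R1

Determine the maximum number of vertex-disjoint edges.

Unit-capacity flow: source→left, listed edges, right→sink; max matching = max flow.
Augmenting path L1→R1 (+1); matched 1.
Augmenting path L2→R2 (+1); matched 2.
No augmenting path remains; maximum matching = 2.
König certificate: {L2, R1} is a vertex cover of size 2 (every listed pair touches it), so no matching can be larger.

2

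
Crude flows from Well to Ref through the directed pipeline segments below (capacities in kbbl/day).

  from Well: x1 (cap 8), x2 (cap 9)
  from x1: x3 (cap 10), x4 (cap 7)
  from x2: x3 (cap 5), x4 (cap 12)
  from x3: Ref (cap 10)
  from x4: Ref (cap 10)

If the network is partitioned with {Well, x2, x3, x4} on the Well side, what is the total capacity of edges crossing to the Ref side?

Edges leaving {Well, x2, x3, x4}: Well→x1 (8), x3→Ref (10), x4→Ref (10).
Cut capacity = 8 + 10 + 10 = 28.

28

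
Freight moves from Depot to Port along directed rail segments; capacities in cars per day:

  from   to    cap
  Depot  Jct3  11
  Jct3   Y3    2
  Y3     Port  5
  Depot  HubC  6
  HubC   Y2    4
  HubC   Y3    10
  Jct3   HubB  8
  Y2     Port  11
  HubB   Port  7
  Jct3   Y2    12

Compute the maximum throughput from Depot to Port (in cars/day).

Augment Depot→Jct3→Y3→Port: bottleneck 2, flow now 2.
Augment Depot→Jct3→HubB→Port: bottleneck 7, flow now 9.
Augment Depot→Jct3→Y2→Port: bottleneck 2, flow now 11.
Augment Depot→HubC→Y3→Port: bottleneck 3, flow now 14.
Augment Depot→HubC→Y2→Port: bottleneck 3, flow now 17.
No augmenting path remains; maximum flow = 17.
In the residual graph, reachable from Depot: {Depot}.
Min-cut edges: Depot→Jct3 (11), Depot→HubC (6); capacity 11 + 6 = 17.
This cut is saturated, so no flow can exceed 17.

17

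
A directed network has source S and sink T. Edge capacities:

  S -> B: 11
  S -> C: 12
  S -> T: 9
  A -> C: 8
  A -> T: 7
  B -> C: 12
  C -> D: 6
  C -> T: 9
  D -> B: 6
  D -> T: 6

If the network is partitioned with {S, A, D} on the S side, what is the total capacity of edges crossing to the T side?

Edges leaving {S, A, D}: S→B (11), S→C (12), S→T (9), A→C (8), A→T (7), D→B (6), D→T (6).
Cut capacity = 11 + 12 + 9 + 8 + 7 + 6 + 6 = 59.

59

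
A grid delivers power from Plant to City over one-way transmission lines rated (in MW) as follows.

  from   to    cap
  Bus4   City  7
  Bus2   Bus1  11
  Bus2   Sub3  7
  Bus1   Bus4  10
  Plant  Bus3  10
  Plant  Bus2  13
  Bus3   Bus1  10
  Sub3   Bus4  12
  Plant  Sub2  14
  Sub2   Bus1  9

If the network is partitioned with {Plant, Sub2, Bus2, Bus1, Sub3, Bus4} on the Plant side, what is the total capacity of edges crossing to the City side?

17

Edges leaving {Plant, Sub2, Bus2, Bus1, Sub3, Bus4}: Plant→Bus3 (10), Bus4→City (7).
Cut capacity = 10 + 7 = 17.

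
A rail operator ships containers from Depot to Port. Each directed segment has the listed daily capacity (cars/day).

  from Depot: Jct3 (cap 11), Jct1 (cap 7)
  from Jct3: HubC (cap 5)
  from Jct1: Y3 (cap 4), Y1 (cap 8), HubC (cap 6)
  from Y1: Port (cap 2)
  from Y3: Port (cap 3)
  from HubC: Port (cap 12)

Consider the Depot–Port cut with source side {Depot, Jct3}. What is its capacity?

12

Edges leaving {Depot, Jct3}: Depot→Jct1 (7), Jct3→HubC (5).
Cut capacity = 7 + 5 = 12.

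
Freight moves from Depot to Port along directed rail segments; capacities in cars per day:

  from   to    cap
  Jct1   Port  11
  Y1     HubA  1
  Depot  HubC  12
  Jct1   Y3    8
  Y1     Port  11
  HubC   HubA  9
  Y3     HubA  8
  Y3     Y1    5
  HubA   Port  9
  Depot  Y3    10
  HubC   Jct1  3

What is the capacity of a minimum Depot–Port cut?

17

Augment Depot→Y3→HubA→Port: bottleneck 8, flow now 8.
Augment Depot→Y3→Y1→Port: bottleneck 2, flow now 10.
Augment Depot→HubC→Jct1→Port: bottleneck 3, flow now 13.
Augment Depot→HubC→HubA→Port: bottleneck 1, flow now 14.
Augment Depot→HubC→HubA→Y3→Y1→Port: bottleneck 3, flow now 17. (uses reverse residual edge)
No augmenting path remains; maximum flow = 17.
By max-flow min-cut, the minimum cut capacity equals the max flow.
In the residual graph, reachable from Depot: {Depot, Y3, HubC, HubA}.
Min-cut edges: Y3→Y1 (5), HubC→Jct1 (3), HubA→Port (9); capacity 5 + 3 + 9 = 17.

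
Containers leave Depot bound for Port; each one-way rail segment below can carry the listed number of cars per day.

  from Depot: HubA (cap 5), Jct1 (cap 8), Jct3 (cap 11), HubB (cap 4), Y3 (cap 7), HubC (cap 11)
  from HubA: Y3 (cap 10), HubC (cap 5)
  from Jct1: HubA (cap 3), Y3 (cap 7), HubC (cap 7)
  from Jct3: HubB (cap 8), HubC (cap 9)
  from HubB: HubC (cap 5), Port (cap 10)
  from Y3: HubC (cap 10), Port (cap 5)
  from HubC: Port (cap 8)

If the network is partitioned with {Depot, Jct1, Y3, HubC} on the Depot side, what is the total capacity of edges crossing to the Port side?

36

Edges leaving {Depot, Jct1, Y3, HubC}: Depot→HubA (5), Depot→Jct3 (11), Depot→HubB (4), Jct1→HubA (3), Y3→Port (5), HubC→Port (8).
Cut capacity = 5 + 11 + 4 + 3 + 5 + 8 = 36.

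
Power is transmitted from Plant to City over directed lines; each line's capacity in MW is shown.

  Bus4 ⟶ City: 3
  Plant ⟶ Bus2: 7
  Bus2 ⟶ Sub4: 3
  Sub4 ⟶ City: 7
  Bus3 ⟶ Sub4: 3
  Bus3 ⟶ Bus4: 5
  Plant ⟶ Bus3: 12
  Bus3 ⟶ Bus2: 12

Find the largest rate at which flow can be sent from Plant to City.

9

Augment Plant→Bus3→Bus4→City: bottleneck 3, flow now 3.
Augment Plant→Bus3→Sub4→City: bottleneck 3, flow now 6.
Augment Plant→Bus2→Sub4→City: bottleneck 3, flow now 9.
No augmenting path remains; maximum flow = 9.
In the residual graph, reachable from Plant: {Plant, Bus3, Bus2, Bus4}.
Min-cut edges: Bus3→Sub4 (3), Bus2→Sub4 (3), Bus4→City (3); capacity 3 + 3 + 3 = 9.
This cut is saturated, so no flow can exceed 9.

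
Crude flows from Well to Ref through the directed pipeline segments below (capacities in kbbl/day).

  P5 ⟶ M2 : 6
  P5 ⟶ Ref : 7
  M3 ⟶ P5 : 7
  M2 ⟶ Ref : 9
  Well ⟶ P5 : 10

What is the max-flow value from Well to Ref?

Augment Well→P5→Ref: bottleneck 7, flow now 7.
Augment Well→P5→M2→Ref: bottleneck 3, flow now 10.
No augmenting path remains; maximum flow = 10.
In the residual graph, reachable from Well: {Well}.
Min-cut edges: Well→P5 (10); capacity 10 = 10.
This cut is saturated, so no flow can exceed 10.

10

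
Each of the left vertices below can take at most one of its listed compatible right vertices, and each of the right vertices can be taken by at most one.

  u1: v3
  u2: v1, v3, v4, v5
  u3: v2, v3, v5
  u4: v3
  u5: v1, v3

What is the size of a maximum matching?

4

Unit-capacity flow: source→left, listed edges, right→sink; max matching = max flow.
Augmenting path u1→v3 (+1); matched 1.
Augmenting path u2→v1 (+1); matched 2.
Augmenting path u3→v2 (+1); matched 3.
Augmenting path u5→v1→u2→v4 (+1); matched 4.
No augmenting path remains; maximum matching = 4.
König certificate: {u2, u3, u5, v3} is a vertex cover of size 4 (every listed pair touches it), so no matching can be larger.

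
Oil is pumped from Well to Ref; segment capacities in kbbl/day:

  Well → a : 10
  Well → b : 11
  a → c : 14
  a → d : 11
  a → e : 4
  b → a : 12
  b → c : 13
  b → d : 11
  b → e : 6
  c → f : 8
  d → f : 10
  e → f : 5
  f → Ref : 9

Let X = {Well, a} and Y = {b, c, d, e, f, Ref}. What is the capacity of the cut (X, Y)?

40

Edges leaving {Well, a}: Well→b (11), a→c (14), a→d (11), a→e (4).
Cut capacity = 11 + 14 + 11 + 4 = 40.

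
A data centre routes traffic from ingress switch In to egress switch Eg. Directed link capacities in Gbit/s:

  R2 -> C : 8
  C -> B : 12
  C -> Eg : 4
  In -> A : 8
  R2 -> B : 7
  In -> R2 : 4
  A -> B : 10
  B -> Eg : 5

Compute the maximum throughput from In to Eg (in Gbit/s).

Augment In→R2→B→Eg: bottleneck 4, flow now 4.
Augment In→A→B→Eg: bottleneck 1, flow now 5.
Augment In→A→B→R2→C→Eg: bottleneck 4, flow now 9. (uses reverse residual edge)
No augmenting path remains; maximum flow = 9.
In the residual graph, reachable from In: {In, A, B}.
Min-cut edges: In→R2 (4), B→Eg (5); capacity 4 + 5 = 9.
This cut is saturated, so no flow can exceed 9.

9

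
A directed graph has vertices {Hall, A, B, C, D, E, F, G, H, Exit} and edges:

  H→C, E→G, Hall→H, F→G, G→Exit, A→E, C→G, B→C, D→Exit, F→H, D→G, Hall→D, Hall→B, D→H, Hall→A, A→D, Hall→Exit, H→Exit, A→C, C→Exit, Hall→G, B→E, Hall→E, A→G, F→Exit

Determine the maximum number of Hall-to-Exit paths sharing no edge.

5

Assign every edge capacity 1; by Menger, the answer equals the max flow.
Path Hall→Exit (+1); total 1.
Path Hall→D→Exit (+1); total 2.
Path Hall→G→Exit (+1); total 3.
Path Hall→H→Exit (+1); total 4.
Path Hall→A→C→Exit (+1); total 5.
No residual Hall→Exit path; max flow = 5.
Certifying cut of size 5: {C→Exit, D→Exit, G→Exit, H→Exit, Hall→Exit}.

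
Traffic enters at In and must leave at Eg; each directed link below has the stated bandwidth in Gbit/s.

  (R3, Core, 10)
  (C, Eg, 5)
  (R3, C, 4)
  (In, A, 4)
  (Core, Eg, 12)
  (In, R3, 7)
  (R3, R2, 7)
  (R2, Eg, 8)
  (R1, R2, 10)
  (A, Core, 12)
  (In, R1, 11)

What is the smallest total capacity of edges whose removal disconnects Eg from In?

19

Augment In→A→Core→Eg: bottleneck 4, flow now 4.
Augment In→R1→R2→Eg: bottleneck 8, flow now 12.
Augment In→R3→C→Eg: bottleneck 4, flow now 16.
Augment In→R3→Core→Eg: bottleneck 3, flow now 19.
No augmenting path remains; maximum flow = 19.
By max-flow min-cut, the minimum cut capacity equals the max flow.
In the residual graph, reachable from In: {In, R1, R2}.
Min-cut edges: In→A (4), In→R3 (7), R2→Eg (8); capacity 4 + 7 + 8 = 19.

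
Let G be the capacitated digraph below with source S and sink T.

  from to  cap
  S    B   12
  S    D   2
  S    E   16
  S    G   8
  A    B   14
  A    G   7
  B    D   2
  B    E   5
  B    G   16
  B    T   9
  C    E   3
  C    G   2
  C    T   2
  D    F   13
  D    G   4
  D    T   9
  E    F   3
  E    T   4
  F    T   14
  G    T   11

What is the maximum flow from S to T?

Augment S→B→T: bottleneck 9, flow now 9.
Augment S→D→T: bottleneck 2, flow now 11.
Augment S→E→T: bottleneck 4, flow now 15.
Augment S→G→T: bottleneck 8, flow now 23.
Augment S→B→D→T: bottleneck 2, flow now 25.
Augment S→B→G→T: bottleneck 1, flow now 26.
Augment S→E→F→T: bottleneck 3, flow now 29.
No augmenting path remains; maximum flow = 29.
In the residual graph, reachable from S: {S, E}.
Min-cut edges: S→B (12), S→D (2), S→G (8), E→F (3), E→T (4); capacity 12 + 2 + 8 + 3 + 4 = 29.
This cut is saturated, so no flow can exceed 29.

29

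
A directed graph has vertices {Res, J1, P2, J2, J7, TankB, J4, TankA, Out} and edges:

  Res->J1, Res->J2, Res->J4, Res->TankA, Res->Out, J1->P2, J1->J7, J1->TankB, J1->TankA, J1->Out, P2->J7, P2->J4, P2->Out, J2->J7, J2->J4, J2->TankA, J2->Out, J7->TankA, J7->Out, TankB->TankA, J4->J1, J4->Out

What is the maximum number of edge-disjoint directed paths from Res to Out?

Assign every edge capacity 1; by Menger, the answer equals the max flow.
Path Res→Out (+1); total 1.
Path Res→J1→Out (+1); total 2.
Path Res→J2→Out (+1); total 3.
Path Res→J4→Out (+1); total 4.
No residual Res→Out path; max flow = 4.
Certifying cut of size 4: {Res→J1, Res→J2, Res→J4, Res→Out}.

4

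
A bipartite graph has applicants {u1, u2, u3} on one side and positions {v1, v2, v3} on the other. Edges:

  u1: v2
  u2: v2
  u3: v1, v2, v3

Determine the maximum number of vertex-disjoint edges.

2

Unit-capacity flow: source→left, listed edges, right→sink; max matching = max flow.
Augmenting path u1→v2 (+1); matched 1.
Augmenting path u3→v1 (+1); matched 2.
No augmenting path remains; maximum matching = 2.
König certificate: {u3, v2} is a vertex cover of size 2 (every listed pair touches it), so no matching can be larger.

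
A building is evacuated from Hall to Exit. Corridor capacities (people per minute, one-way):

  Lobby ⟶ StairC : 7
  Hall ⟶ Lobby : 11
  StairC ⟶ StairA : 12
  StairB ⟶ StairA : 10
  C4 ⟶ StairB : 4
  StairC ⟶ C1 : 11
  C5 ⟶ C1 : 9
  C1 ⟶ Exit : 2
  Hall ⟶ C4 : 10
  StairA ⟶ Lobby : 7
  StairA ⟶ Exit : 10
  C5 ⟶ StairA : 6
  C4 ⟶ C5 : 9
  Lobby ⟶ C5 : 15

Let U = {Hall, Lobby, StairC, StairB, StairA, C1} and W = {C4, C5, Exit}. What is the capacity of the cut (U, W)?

Edges leaving {Hall, Lobby, StairC, StairB, StairA, C1}: Hall→C4 (10), Lobby→C5 (15), StairA→Exit (10), C1→Exit (2).
Cut capacity = 10 + 15 + 10 + 2 = 37.

37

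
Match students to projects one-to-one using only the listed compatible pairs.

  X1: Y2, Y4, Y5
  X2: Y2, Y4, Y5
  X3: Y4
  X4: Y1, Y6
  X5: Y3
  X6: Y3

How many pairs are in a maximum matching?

5

Unit-capacity flow: source→left, listed edges, right→sink; max matching = max flow.
Augmenting path X1→Y2 (+1); matched 1.
Augmenting path X2→Y4 (+1); matched 2.
Augmenting path X4→Y1 (+1); matched 3.
Augmenting path X5→Y3 (+1); matched 4.
Augmenting path X3→Y4→X2→Y5 (+1); matched 5.
No augmenting path remains; maximum matching = 5.
König certificate: {X1, X2, X3, X4, Y3} is a vertex cover of size 5 (every listed pair touches it), so no matching can be larger.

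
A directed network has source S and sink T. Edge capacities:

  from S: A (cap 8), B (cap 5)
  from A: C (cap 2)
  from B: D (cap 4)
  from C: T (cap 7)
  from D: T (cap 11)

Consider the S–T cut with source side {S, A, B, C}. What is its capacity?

Edges leaving {S, A, B, C}: B→D (4), C→T (7).
Cut capacity = 4 + 7 = 11.

11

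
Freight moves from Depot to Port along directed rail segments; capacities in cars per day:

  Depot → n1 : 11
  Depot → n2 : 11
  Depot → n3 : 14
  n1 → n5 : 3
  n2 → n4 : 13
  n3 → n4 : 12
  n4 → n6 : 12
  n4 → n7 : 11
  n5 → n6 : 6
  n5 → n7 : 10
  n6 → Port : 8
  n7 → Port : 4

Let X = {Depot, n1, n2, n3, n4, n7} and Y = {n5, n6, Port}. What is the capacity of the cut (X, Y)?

Edges leaving {Depot, n1, n2, n3, n4, n7}: n1→n5 (3), n4→n6 (12), n7→Port (4).
Cut capacity = 3 + 12 + 4 = 19.

19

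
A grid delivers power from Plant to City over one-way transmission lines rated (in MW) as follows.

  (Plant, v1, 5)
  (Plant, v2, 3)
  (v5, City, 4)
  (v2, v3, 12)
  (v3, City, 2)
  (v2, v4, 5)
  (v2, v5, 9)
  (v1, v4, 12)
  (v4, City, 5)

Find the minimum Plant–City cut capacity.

Augment Plant→v1→v4→City: bottleneck 5, flow now 5.
Augment Plant→v2→v3→City: bottleneck 2, flow now 7.
Augment Plant→v2→v5→City: bottleneck 1, flow now 8.
No augmenting path remains; maximum flow = 8.
By max-flow min-cut, the minimum cut capacity equals the max flow.
In the residual graph, reachable from Plant: {Plant}.
Min-cut edges: Plant→v1 (5), Plant→v2 (3); capacity 5 + 3 = 8.

8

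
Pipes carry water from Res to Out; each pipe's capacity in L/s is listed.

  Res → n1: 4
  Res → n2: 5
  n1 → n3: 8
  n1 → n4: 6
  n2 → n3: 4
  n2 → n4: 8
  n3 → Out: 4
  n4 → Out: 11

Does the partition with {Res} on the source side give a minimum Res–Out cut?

Given cut capacity: 4 + 5 = 9.
Augment Res→n1→n3→Out: bottleneck 4, flow now 4.
Augment Res→n2→n4→Out: bottleneck 5, flow now 9.
No augmenting path remains; maximum flow = 9.
Cut capacity 9 equals the max flow, so it is a minimum cut.

Yes — it is a minimum cut (capacity 9).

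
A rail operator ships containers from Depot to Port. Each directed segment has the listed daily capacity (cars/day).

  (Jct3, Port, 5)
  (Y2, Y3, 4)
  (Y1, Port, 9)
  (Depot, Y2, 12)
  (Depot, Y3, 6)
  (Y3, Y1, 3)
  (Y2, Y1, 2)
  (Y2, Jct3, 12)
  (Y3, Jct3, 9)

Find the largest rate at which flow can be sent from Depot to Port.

10

Augment Depot→Y2→Jct3→Port: bottleneck 5, flow now 5.
Augment Depot→Y2→Y1→Port: bottleneck 2, flow now 7.
Augment Depot→Y3→Y1→Port: bottleneck 3, flow now 10.
No augmenting path remains; maximum flow = 10.
In the residual graph, reachable from Depot: {Depot, Y2, Y3, Jct3}.
Min-cut edges: Y2→Y1 (2), Y3→Y1 (3), Jct3→Port (5); capacity 2 + 3 + 5 = 10.
This cut is saturated, so no flow can exceed 10.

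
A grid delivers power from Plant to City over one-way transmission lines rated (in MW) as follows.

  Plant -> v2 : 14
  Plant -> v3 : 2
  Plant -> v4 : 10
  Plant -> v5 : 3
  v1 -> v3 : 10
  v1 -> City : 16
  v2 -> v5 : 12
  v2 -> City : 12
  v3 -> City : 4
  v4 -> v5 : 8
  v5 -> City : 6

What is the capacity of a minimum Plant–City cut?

Augment Plant→v2→City: bottleneck 12, flow now 12.
Augment Plant→v3→City: bottleneck 2, flow now 14.
Augment Plant→v5→City: bottleneck 3, flow now 17.
Augment Plant→v2→v5→City: bottleneck 2, flow now 19.
Augment Plant→v4→v5→City: bottleneck 1, flow now 20.
No augmenting path remains; maximum flow = 20.
By max-flow min-cut, the minimum cut capacity equals the max flow.
In the residual graph, reachable from Plant: {Plant, v2, v4, v5}.
Min-cut edges: Plant→v3 (2), v2→City (12), v5→City (6); capacity 2 + 12 + 6 = 20.

20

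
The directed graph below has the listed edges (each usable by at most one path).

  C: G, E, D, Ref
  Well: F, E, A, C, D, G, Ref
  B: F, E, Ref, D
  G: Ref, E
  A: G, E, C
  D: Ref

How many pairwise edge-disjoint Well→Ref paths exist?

4

Assign every edge capacity 1; by Menger, the answer equals the max flow.
Path Well→Ref (+1); total 1.
Path Well→C→Ref (+1); total 2.
Path Well→D→Ref (+1); total 3.
Path Well→G→Ref (+1); total 4.
No residual Well→Ref path; max flow = 4.
Certifying cut of size 4: {C→Ref, D→Ref, G→Ref, Well→Ref}.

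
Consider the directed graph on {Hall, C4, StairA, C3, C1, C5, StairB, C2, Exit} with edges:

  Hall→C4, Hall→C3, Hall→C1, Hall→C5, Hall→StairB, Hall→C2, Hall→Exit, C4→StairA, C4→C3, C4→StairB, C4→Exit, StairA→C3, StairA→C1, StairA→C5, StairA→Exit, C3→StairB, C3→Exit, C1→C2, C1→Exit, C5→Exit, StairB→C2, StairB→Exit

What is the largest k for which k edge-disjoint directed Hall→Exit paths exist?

6

Assign every edge capacity 1; by Menger, the answer equals the max flow.
Path Hall→Exit (+1); total 1.
Path Hall→C4→Exit (+1); total 2.
Path Hall→C3→Exit (+1); total 3.
Path Hall→C1→Exit (+1); total 4.
Path Hall→C5→Exit (+1); total 5.
Path Hall→StairB→Exit (+1); total 6.
No residual Hall→Exit path; max flow = 6.
Certifying cut of size 6: {Hall→C1, Hall→C3, Hall→C4, Hall→C5, Hall→Exit, Hall→StairB}.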